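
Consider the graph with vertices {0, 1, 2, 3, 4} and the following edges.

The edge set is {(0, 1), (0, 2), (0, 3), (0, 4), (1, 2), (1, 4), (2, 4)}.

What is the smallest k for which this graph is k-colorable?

4

0, 1, 2, 4 are mutually adjacent (a clique of size 4), so at least 4 colors are needed.
4 colors suffice: 0=red, 1=green, 2=yellow, 3=blue, 4=blue. Every edge joins two different colors.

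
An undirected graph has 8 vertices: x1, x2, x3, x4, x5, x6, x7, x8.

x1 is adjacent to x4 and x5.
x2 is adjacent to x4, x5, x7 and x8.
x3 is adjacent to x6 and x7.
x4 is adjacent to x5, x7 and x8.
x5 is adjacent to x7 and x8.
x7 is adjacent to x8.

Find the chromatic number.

x2, x4, x5, x7, x8 form a clique, so at least 5 colors are needed.
5 colors suffice: x1=2, x2=4, x3=1, x4=1, x5=3, x6=2, x7=2, x8=5. Every edge joins two different colors.

5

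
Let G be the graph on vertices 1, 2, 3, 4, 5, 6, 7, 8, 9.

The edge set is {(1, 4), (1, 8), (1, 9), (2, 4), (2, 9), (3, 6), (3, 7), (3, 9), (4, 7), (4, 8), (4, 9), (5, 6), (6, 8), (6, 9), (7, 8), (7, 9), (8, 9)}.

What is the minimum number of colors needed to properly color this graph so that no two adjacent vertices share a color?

4

4, 7, 8, 9 are pairwise adjacent (a clique of size 4), so at least 4 colors are needed.
A valid assignment using 4 colors: 1=yellow, 2=green, 3=green, 4=blue, 5=red, 6=blue, 7=yellow, 8=green, 9=red. Each edge has distinct colors on its endpoints.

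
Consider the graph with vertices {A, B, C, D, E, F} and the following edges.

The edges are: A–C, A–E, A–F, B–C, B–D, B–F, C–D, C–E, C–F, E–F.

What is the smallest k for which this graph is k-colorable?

4

A, C, E, F form a clique, so at least 4 colors are needed.
A valid assignment using 4 colors: A=yellow, B=green, C=red, D=blue, E=green, F=blue. No two adjacent vertices share a color.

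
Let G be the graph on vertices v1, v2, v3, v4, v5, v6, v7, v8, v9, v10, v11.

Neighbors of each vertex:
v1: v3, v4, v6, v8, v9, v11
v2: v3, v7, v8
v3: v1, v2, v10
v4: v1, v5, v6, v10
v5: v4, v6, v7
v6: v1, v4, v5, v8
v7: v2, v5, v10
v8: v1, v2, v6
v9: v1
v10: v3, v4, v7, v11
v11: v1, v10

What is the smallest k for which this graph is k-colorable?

v1, v4, v6 form a triangle, so at least 3 colors are needed.
3 colors suffice: color red → {v1, v2, v5, v10}; color blue → {v3, v4, v7, v8, v9, v11}; color green → {v6}. Every edge joins two different colors.

3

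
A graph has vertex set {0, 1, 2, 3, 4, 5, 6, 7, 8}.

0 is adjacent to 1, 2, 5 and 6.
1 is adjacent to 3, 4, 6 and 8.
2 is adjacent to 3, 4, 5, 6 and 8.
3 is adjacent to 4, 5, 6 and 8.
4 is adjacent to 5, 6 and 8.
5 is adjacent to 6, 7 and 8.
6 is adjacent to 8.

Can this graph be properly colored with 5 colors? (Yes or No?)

No

2, 3, 4, 5, 6, 8 are mutually adjacent (a clique of size 6), so at least 6 colors are needed.
So 5 colors are not enough.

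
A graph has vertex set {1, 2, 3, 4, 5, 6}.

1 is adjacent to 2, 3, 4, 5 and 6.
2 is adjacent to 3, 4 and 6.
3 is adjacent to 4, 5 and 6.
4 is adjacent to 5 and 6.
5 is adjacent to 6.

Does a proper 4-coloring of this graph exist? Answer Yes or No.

1, 3, 4, 5, 6 are mutually adjacent (a clique of size 5), so at least 5 colors are needed.
So 4 colors are not enough.

No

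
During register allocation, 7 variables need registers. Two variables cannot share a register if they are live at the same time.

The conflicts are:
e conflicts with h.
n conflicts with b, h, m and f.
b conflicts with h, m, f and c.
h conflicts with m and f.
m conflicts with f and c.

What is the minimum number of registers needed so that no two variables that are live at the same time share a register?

n, b, h, m, f pairwise conflict, so at least 5 registers are needed.
Using 5 registers: e=1, n=5, b=1, h=2, m=3, f=4, c=2. Each listed conflict is separated.

5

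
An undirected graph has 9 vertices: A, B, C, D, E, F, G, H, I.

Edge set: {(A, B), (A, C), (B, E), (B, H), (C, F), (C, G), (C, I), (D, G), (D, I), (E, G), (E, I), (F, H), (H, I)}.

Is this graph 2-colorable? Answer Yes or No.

No

The cycle C-I-E-B-A-C has odd length 5, so it cannot be 2-colored; at least 3 colors are needed.
So 2 colors are not enough.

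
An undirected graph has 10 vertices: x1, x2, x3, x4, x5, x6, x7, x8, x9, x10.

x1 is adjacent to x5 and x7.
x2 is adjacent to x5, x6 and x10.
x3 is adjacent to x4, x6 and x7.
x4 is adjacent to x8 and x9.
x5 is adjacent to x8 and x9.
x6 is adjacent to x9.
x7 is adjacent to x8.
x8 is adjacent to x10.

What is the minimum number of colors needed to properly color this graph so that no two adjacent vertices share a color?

x6 and x9 are adjacent, so at least 2 colors are needed.
2 colors suffice: x1=1, x2=1, x3=1, x4=2, x5=2, x6=2, x7=2, x8=1, x9=1, x10=2. Every edge joins two different colors.

2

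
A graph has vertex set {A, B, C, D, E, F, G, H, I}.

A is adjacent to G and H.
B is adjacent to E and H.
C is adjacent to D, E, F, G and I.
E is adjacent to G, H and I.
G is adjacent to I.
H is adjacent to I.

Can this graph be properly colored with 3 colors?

No

C, E, G, I form a clique, so at least 4 colors are needed.
So 3 colors are not enough.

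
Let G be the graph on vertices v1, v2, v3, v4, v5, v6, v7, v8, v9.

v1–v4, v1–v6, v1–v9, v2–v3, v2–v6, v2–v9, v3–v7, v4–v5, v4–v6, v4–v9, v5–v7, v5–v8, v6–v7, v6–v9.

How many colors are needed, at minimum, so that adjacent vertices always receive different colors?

4

v1, v4, v6, v9 are mutually adjacent (a clique of size 4), so at least 4 colors are needed.
4 colors suffice: color R → {v3, v5, v6}; color B → {v7, v8, v9}; color G → {v2, v4}; color Y → {v1}. Every edge joins two different colors.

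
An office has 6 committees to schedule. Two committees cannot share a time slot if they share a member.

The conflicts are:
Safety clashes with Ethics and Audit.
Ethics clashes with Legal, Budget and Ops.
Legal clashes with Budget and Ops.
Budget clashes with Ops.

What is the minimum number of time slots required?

Ethics, Legal, Budget, Ops are mutually in conflict, so at least 4 time slots are needed.
4 time slots suffice: time slot 1 → {Ethics, Audit}; time slot 2 → {Safety, Budget}; time slot 3 → {Legal}; time slot 4 → {Ops}. Every pair that conflicts lands in different time slots.

4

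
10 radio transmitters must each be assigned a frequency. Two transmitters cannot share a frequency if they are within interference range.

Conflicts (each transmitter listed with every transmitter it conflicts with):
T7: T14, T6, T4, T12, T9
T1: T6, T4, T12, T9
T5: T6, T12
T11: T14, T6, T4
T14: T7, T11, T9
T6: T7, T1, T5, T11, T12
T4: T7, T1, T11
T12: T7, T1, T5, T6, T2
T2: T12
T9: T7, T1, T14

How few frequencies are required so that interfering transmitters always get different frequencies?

3

T7, T6, T12 are mutually in conflict, so at least 3 frequencies are needed.
A valid assignment using 3 frequencies: T7=2, T1=2, T5=2, T11=2, T14=3, T6=3, T4=1, T12=1, T2=2, T9=1. Every pair that conflicts lands in different frequencies.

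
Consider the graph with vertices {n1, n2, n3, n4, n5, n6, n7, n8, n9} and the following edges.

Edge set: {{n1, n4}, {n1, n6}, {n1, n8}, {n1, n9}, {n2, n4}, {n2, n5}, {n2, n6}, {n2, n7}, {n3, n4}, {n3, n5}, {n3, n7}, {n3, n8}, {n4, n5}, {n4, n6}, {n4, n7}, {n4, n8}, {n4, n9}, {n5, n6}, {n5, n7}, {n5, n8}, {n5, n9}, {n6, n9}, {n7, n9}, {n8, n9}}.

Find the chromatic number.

4

n2, n4, n5, n6 form a clique, so at least 4 colors are needed.
4 colors suffice: color R → {n4}; color B → {n1, n5}; color G → {n2, n3, n9}; color Y → {n6, n7, n8}. Each edge has distinct colors on its endpoints.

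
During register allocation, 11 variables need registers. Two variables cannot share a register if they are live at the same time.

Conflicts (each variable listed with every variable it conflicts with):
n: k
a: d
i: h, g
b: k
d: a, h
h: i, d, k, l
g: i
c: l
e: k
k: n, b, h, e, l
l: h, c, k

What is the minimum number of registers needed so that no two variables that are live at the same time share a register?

h, k, l are mutually in conflict, so at least 3 registers are needed.
3 registers suffice: register 1 → {i, d, c, k}; register 2 → {n, a, b, h, g, e}; register 3 → {l}. Each listed conflict is separated.

3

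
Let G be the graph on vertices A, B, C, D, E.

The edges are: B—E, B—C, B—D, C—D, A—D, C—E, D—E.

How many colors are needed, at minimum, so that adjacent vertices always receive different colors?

4

B, C, D, E form a clique, so at least 4 colors are needed.
4 colors suffice: color red → {D}; color blue → {A, C}; color green → {B}; color yellow → {E}. No two adjacent vertices share a color.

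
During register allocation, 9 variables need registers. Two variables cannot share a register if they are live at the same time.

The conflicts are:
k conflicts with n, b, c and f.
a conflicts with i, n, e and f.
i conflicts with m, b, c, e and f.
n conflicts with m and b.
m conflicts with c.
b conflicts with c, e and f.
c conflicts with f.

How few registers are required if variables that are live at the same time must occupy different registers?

4

i, b, c, f all conflict with each other, so at least 4 registers are needed.
A valid assignment using 4 registers: k=1, a=2, i=1, n=3, m=2, b=2, c=4, e=3, f=3. No two conflicting variables share a register.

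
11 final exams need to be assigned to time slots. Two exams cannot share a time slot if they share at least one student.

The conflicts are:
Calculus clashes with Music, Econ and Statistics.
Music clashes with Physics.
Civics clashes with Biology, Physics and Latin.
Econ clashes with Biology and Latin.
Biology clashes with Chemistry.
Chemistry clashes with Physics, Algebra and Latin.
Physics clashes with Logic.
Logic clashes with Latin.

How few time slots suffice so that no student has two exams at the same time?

2

Physics and Logic conflict, so at least 2 time slots are needed.
2 time slots suffice: Calculus=1, Music=2, Civics=2, Econ=2, Biology=1, Statistics=2, Chemistry=2, Physics=1, Algebra=1, Logic=2, Latin=1. No two conflicting exams share a time slot.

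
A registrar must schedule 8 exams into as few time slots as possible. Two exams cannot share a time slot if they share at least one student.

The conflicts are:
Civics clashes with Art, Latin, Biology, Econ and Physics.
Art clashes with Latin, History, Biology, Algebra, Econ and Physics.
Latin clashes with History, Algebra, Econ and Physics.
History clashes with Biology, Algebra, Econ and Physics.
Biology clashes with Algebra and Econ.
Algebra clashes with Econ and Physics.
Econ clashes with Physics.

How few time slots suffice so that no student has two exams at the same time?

Art, Latin, History, Algebra, Econ, Physics pairwise conflict, so at least 6 time slots are needed.
Using 6 time slots: Civics=5, Art=1, Latin=3, History=6, Biology=3, Algebra=5, Econ=2, Physics=4. Each listed conflict is separated.

6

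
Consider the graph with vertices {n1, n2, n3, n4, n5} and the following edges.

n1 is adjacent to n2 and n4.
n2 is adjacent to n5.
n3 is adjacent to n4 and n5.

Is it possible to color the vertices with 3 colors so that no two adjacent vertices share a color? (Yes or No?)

Yes

The chromatic number is 3. The cycle n3-n5-n2-n1-n4-n3 has odd length 5, so it cannot be 2-colored; at least 3 colors are needed.
3 colors suffice: n1=B, n2=R, n3=G, n4=R, n5=B.
That is already a proper 3-coloring.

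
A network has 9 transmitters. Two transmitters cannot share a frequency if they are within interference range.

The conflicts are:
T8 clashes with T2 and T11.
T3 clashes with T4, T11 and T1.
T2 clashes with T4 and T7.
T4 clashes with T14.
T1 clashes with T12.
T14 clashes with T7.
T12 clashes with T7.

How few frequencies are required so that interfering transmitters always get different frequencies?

The cycle T2-T4-T3-T11-T8-T2 has odd length 5, so it cannot be 2-colored; at least 3 frequencies are needed.
3 frequencies suffice: frequency 1 → {T3, T2, T14, T12}; frequency 2 → {T4, T11, T1, T7}; frequency 3 → {T8}. No two conflicting transmitters share a frequency.

3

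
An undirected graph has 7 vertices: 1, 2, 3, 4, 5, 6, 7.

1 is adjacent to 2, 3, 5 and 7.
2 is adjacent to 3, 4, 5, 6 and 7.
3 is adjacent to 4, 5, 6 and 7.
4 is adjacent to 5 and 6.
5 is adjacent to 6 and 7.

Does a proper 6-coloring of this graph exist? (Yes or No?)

Yes

The chromatic number is 5. 1, 2, 3, 5, 7 form a clique, so at least 5 colors are needed.
A valid assignment using 5 colors: 1=purple, 2=red, 3=green, 4=yellow, 5=blue, 6=purple, 7=yellow.
Since 6 ≥ 5, a proper 6-coloring certainly exists.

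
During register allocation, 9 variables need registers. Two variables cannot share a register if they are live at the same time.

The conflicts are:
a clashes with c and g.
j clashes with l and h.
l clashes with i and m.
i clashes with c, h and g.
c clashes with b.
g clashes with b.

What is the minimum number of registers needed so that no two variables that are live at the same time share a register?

j and h conflict, so at least 2 registers are needed.
A valid assignment using 2 registers: a=1, j=1, l=2, i=1, m=1, c=2, h=2, g=2, b=1. No two conflicting variables share a register.

2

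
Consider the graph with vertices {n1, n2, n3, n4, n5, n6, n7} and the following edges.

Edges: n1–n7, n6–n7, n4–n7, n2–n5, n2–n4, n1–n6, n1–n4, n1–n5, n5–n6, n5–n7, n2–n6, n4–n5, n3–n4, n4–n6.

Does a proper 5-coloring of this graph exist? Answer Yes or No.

The chromatic number is 5. n1, n4, n5, n6, n7 are mutually adjacent (a clique of size 5), so at least 5 colors are needed.
5 colors suffice: color 1 → {n4}; color 2 → {n3, n6}; color 3 → {n5}; color 4 → {n2, n7}; color 5 → {n1}.
That is already a proper 5-coloring.

Yes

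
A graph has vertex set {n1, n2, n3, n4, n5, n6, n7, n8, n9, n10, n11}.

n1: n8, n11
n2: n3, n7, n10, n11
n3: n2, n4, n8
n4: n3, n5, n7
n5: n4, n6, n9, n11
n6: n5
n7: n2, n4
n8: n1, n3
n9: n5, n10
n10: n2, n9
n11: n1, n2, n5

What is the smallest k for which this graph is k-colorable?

3

The cycle n11-n2-n3-n4-n5-n11 has odd length 5, so it cannot be 2-colored; at least 3 colors are needed.
One proper 3-coloring: n1=1, n2=1, n3=2, n4=3, n5=1, n6=2, n7=2, n8=3, n9=2, n10=3, n11=2. Every edge joins two different colors.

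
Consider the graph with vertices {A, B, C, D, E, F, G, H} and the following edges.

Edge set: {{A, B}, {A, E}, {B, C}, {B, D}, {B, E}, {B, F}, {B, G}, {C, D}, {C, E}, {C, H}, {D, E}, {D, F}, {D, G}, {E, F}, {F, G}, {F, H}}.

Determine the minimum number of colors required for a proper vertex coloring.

4

B, D, F, G are pairwise adjacent (a clique of size 4), so at least 4 colors are needed.
4 colors suffice: color 1 → {B, H}; color 2 → {A, C, F}; color 3 → {E, G}; color 4 → {D}. No two adjacent vertices share a color.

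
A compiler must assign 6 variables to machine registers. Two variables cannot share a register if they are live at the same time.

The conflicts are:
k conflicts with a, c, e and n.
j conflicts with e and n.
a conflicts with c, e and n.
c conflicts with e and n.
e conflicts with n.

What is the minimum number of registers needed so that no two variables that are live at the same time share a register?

5

k, a, c, e, n all conflict with each other, so at least 5 registers are needed.
5 registers suffice: k=4, j=3, a=5, c=3, e=1, n=2. Every pair that conflicts lands in different registers.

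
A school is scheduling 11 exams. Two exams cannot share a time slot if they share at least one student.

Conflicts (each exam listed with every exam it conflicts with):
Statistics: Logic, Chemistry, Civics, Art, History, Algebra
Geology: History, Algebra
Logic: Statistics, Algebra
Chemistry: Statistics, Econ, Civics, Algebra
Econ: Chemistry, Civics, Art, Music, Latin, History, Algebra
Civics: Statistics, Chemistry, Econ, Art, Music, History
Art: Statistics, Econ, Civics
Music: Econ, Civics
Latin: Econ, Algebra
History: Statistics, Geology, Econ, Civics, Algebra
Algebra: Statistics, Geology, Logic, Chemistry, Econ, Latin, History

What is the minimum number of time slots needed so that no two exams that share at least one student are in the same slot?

Statistics, Logic, Algebra all conflict with each other, so at least 3 time slots are needed.
3 time slots suffice: time slot 1 → {Statistics, Geology, Econ}; time slot 2 → {Civics, Algebra}; time slot 3 → {Logic, Chemistry, Art, Music, Latin, History}. No two conflicting exams share a time slot.

3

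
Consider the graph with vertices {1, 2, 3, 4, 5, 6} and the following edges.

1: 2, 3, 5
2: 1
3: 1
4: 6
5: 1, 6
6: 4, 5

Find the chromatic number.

1 and 3 are adjacent, so at least 2 colors are needed.
2 colors suffice: 1=red, 2=blue, 3=blue, 4=blue, 5=blue, 6=red. Every edge joins two different colors.

2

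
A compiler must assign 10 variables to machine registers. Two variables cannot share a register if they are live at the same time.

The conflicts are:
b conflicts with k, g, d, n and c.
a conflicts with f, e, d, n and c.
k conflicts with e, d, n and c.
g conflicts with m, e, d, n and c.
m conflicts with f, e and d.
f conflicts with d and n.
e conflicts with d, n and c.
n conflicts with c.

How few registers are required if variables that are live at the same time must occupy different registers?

4

b, k, n, c pairwise conflict, so at least 4 registers are needed.
4 registers suffice: b=2, a=4, k=4, g=4, m=3, f=2, e=2, d=1, n=1, c=3. Every pair that conflicts lands in different registers.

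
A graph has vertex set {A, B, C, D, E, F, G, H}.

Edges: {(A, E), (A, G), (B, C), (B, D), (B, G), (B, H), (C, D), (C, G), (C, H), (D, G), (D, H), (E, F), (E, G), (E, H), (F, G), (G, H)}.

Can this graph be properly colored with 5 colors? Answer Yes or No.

Yes

The chromatic number is 5. B, C, D, G, H are pairwise adjacent (a clique of size 5), so at least 5 colors are needed.
5 colors suffice: color 1 → {G}; color 2 → {A, F, H}; color 3 → {D, E}; color 4 → {B}; color 5 → {C}.
That is already a proper 5-coloring.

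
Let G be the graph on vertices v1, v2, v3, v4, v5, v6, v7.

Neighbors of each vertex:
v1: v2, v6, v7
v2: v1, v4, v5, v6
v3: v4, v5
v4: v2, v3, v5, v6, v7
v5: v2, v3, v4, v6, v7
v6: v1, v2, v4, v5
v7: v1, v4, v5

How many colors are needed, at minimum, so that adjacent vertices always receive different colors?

4

v2, v4, v5, v6 form a clique, so at least 4 colors are needed.
4 colors suffice: color 1 → {v1, v5}; color 2 → {v4}; color 3 → {v2, v3, v7}; color 4 → {v6}. Each edge has distinct colors on its endpoints.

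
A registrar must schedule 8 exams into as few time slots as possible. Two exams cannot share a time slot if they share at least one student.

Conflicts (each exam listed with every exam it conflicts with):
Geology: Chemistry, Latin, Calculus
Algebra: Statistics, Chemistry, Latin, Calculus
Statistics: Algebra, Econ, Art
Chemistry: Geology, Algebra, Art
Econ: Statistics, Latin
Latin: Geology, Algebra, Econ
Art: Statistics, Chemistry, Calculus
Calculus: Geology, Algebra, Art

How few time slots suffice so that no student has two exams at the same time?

Statistics and Art conflict, so at least 2 time slots are needed.
A valid assignment using 2 time slots: Geology=1, Algebra=1, Statistics=2, Chemistry=2, Econ=1, Latin=2, Art=1, Calculus=2. Every pair that conflicts lands in different time slots.

2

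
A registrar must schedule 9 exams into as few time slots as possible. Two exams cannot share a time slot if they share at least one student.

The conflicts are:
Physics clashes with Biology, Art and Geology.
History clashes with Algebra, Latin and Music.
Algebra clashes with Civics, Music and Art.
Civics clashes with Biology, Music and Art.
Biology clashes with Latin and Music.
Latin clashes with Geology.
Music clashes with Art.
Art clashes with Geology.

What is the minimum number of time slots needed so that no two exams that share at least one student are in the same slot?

Algebra, Civics, Music, Art all conflict with each other, so at least 4 time slots are needed.
4 time slots suffice: time slot 1 → {Physics, Latin, Music}; time slot 2 → {History, Biology, Art}; time slot 3 → {Algebra, Geology}; time slot 4 → {Civics}. Each listed conflict is separated.

4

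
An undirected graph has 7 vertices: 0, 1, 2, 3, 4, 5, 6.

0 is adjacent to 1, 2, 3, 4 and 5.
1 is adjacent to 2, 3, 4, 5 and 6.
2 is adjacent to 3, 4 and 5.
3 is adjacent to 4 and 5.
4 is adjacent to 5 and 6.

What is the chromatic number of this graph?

0, 1, 2, 3, 4, 5 form a clique, so at least 6 colors are needed.
6 colors suffice: color a → {4}; color b → {1}; color c → {3, 6}; color d → {2}; color e → {0}; color f → {5}. Every edge joins two different colors.

6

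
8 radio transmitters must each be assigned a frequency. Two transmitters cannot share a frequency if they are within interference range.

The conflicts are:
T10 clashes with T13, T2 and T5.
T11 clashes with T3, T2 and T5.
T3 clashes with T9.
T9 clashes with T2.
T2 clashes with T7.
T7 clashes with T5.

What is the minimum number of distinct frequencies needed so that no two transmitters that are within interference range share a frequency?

T10 and T5 conflict, so at least 2 frequencies are needed.
2 frequencies suffice: frequency 1 → {T3, T13, T2, T5}; frequency 2 → {T10, T11, T9, T7}. No two conflicting transmitters share a frequency.

2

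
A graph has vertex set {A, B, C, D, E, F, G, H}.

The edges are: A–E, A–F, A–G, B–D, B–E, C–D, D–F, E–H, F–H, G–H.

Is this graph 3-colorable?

Yes

The chromatic number is 3. The cycle E-B-D-F-A-E has odd length 5, so it cannot be 2-colored; at least 3 colors are needed.
3 colors suffice: A=1, B=3, C=2, D=1, E=2, F=2, G=2, H=1.
That is already a proper 3-coloring.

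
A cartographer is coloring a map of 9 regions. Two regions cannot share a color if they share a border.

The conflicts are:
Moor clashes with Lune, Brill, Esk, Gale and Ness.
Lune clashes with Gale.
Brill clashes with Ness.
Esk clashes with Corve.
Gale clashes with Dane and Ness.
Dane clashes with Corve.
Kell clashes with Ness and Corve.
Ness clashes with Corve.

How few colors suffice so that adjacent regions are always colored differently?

3

Kell, Ness, Corve pairwise conflict, so at least 3 colors are needed.
3 colors suffice: color 1 → {Moor, Corve}; color 2 → {Lune, Esk, Dane, Ness}; color 3 → {Brill, Gale, Kell}. No two conflicting regions share a color.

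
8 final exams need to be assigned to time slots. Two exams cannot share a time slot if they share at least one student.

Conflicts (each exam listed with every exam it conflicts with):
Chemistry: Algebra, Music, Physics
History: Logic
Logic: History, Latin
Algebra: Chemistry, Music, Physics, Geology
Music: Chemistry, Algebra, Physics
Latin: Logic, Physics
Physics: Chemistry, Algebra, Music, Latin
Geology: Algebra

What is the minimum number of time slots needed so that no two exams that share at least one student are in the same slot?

4

Chemistry, Algebra, Music, Physics pairwise conflict, so at least 4 time slots are needed.
4 time slots suffice: time slot 1 → {History, Algebra, Latin}; time slot 2 → {Logic, Physics, Geology}; time slot 3 → {Music}; time slot 4 → {Chemistry}. Every pair that conflicts lands in different time slots.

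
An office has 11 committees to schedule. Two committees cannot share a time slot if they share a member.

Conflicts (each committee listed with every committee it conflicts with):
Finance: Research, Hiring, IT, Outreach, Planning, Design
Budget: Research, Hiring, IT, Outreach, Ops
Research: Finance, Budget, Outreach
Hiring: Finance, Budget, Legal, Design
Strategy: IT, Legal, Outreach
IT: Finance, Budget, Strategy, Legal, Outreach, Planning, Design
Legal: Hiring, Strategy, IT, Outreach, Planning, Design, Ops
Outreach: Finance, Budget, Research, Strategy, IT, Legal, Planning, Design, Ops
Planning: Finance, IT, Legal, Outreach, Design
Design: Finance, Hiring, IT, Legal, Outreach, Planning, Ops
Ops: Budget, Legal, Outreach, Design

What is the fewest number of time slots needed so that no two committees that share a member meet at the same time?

5

IT, Legal, Outreach, Planning, Design are mutually in conflict, so at least 5 time slots are needed.
A valid assignment using 5 time slots: Finance=3, Budget=3, Research=2, Hiring=1, Strategy=4, IT=2, Legal=3, Outreach=1, Planning=5, Design=4, Ops=2. No two conflicting committees share a time slot.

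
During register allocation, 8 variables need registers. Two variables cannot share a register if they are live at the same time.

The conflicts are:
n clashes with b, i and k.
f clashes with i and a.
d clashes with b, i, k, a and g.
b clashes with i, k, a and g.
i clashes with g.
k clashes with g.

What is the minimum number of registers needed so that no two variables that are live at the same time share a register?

4

d, b, k, g are mutually in conflict, so at least 4 registers are needed.
4 registers suffice: register 1 → {f, b}; register 2 → {n, d}; register 3 → {i, k, a}; register 4 → {g}. Every pair that conflicts lands in different registers.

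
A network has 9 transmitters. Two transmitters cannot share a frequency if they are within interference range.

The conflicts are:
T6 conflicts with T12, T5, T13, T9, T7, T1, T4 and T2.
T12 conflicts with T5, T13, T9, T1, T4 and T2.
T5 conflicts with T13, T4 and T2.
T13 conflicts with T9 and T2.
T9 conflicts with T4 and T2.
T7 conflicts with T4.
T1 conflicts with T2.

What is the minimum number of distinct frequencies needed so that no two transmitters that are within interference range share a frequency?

T6, T12, T5, T13, T2 pairwise conflict, so at least 5 frequencies are needed.
5 frequencies suffice: frequency 1 → {T6}; frequency 2 → {T12, T7}; frequency 3 → {T4, T2}; frequency 4 → {T13, T1}; frequency 5 → {T5, T9}. Every pair that conflicts lands in different frequencies.

5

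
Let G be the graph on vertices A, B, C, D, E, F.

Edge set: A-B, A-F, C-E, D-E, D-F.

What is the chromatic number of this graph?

A and B are adjacent, so at least 2 colors are needed.
One proper 2-coloring: A=red, B=blue, C=red, D=red, E=blue, F=blue. Each edge has distinct colors on its endpoints.

2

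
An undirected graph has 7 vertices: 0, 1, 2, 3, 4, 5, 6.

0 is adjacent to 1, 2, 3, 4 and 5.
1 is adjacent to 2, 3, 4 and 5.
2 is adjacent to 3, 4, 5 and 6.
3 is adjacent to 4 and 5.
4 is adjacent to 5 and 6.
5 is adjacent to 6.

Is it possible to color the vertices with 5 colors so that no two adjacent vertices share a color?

0, 1, 2, 3, 4, 5 are mutually adjacent (a clique of size 6), so at least 6 colors are needed.
So 5 colors are not enough.

No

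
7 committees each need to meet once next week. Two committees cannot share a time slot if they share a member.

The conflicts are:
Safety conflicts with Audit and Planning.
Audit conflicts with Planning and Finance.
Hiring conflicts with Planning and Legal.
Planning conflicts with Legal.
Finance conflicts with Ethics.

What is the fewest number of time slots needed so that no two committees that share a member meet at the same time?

Safety, Audit, Planning pairwise conflict, so at least 3 time slots are needed.
3 time slots suffice: time slot 1 → {Planning, Finance}; time slot 2 → {Audit, Hiring, Ethics}; time slot 3 → {Safety, Legal}. No two conflicting committees share a time slot.

3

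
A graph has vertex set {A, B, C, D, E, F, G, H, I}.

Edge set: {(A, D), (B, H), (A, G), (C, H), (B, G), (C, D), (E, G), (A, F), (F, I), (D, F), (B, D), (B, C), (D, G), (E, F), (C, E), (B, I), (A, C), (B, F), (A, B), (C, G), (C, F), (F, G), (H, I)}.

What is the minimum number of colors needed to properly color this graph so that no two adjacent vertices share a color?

6

A, B, C, D, F, G are pairwise adjacent (a clique of size 6), so at least 6 colors are needed.
One proper 6-coloring: A=6, B=3, C=2, D=5, E=3, F=1, G=4, H=1, I=2. Every edge joins two different colors.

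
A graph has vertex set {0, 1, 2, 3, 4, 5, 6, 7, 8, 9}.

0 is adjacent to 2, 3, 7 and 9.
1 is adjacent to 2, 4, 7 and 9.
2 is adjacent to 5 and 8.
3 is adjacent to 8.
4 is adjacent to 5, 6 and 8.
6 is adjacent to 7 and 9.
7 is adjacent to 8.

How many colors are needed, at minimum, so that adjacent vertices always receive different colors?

0 and 9 are adjacent, so at least 2 colors are needed.
2 colors suffice: color red → {2, 3, 4, 7, 9}; color blue → {0, 1, 5, 6, 8}. No two adjacent vertices share a color.

2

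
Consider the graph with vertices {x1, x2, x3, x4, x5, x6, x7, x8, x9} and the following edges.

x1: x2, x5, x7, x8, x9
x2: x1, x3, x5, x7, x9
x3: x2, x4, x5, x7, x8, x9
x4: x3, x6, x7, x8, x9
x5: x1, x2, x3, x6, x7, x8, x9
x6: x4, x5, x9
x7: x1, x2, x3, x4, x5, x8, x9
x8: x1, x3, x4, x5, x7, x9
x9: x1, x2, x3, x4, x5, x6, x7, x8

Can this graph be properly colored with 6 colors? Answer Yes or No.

Yes

The chromatic number is 5. x3, x4, x7, x8, x9 are pairwise adjacent (a clique of size 5), so at least 5 colors are needed.
A valid assignment using 5 colors: x1=4, x2=5, x3=4, x4=3, x5=3, x6=2, x7=2, x8=5, x9=1.
Since 6 ≥ 5, a proper 6-coloring certainly exists.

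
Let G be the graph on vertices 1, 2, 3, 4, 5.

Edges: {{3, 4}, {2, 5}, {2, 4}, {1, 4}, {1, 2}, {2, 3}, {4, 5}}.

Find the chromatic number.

2, 4, 5 are mutually adjacent, so at least 3 colors are needed.
3 colors suffice: color red → {4}; color blue → {2}; color green → {1, 3, 5}. No two adjacent vertices share a color.

3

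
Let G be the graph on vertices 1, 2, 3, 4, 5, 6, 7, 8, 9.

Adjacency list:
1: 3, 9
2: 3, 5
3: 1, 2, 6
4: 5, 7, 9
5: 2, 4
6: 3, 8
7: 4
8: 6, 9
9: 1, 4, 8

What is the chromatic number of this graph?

The cycle 3-1-9-8-6-3 has odd length 5, so it cannot be 2-colored; at least 3 colors are needed.
3 colors suffice: color a → {3, 4, 8}; color b → {2, 6, 7, 9}; color c → {1, 5}. No two adjacent vertices share a color.

3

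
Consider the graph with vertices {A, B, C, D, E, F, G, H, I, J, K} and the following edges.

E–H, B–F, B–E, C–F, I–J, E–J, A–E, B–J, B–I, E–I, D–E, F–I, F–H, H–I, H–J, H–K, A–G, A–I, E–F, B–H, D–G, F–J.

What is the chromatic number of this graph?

6

B, E, F, H, I, J are mutually adjacent (a clique of size 6), so at least 6 colors are needed.
One proper 6-coloring: A=2, B=5, C=1, D=2, E=1, F=4, G=1, H=2, I=3, J=6, K=1. No two adjacent vertices share a color.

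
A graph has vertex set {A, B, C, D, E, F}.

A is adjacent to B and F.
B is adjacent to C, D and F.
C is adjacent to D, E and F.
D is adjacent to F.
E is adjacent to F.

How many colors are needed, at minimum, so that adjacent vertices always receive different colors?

B, C, D, F form a clique, so at least 4 colors are needed.
4 colors suffice: color 1 → {F}; color 2 → {A, C}; color 3 → {B, E}; color 4 → {D}. Each edge has distinct colors on its endpoints.

4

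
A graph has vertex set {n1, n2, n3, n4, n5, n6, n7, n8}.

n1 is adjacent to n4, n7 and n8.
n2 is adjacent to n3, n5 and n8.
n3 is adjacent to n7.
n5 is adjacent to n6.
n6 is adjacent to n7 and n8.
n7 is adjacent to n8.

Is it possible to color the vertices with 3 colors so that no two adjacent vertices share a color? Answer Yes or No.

Yes

The chromatic number is 3. n1, n7, n8 form a triangle, so at least 3 colors are needed.
One proper 3-coloring: n1=3, n2=2, n3=1, n4=1, n5=1, n6=3, n7=2, n8=1.
That is already a proper 3-coloring.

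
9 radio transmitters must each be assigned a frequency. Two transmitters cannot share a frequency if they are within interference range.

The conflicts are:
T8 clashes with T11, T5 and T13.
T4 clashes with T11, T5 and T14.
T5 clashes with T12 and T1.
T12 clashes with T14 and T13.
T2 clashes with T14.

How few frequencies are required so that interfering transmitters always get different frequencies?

2

T4 and T5 conflict, so at least 2 frequencies are needed.
2 frequencies suffice: T8=2, T4=2, T11=1, T5=1, T12=2, T2=2, T14=1, T13=1, T1=2. No two conflicting transmitters share a frequency.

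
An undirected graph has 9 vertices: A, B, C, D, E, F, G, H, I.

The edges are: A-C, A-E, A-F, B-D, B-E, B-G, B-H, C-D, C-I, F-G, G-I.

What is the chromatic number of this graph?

3

The cycle D-B-G-I-C-D has odd length 5, so it cannot be 2-colored; at least 3 colors are needed.
3 colors suffice: color 1 → {B, C, F}; color 2 → {A, D, G, H}; color 3 → {E, I}. Every edge joins two different colors.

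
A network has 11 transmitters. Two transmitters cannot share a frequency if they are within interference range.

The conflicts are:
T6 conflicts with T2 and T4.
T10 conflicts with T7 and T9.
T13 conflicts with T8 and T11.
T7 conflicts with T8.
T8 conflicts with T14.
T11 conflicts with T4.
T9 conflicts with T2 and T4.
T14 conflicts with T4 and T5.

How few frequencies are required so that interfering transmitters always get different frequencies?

3

The cycle T13-T8-T14-T4-T11-T13 has odd length 5, so it cannot be 2-colored; at least 3 frequencies are needed.
A valid assignment using 3 frequencies: T6=2, T10=1, T13=2, T7=2, T8=1, T11=3, T9=2, T14=2, T2=1, T4=1, T5=1. No two conflicting transmitters share a frequency.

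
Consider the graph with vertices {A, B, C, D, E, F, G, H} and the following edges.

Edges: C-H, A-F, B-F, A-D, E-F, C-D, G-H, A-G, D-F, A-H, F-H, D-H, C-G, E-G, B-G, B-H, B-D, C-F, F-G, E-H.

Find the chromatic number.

A, F, G, H are mutually adjacent (a clique of size 4), so at least 4 colors are needed.
A valid assignment using 4 colors: A=4, B=4, C=4, D=3, E=4, F=1, G=3, H=2. Each edge has distinct colors on its endpoints.

4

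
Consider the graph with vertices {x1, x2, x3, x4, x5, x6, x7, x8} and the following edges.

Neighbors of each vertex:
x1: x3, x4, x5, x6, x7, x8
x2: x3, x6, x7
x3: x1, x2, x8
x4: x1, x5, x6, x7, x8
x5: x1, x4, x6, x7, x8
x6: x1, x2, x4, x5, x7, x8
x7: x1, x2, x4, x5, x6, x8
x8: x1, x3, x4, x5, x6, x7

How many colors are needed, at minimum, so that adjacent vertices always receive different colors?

6

x1, x4, x5, x6, x7, x8 are mutually adjacent (a clique of size 6), so at least 6 colors are needed.
6 colors suffice: color 1 → {x3, x6}; color 2 → {x7}; color 3 → {x2, x8}; color 4 → {x1}; color 5 → {x4}; color 6 → {x5}. Each edge has distinct colors on its endpoints.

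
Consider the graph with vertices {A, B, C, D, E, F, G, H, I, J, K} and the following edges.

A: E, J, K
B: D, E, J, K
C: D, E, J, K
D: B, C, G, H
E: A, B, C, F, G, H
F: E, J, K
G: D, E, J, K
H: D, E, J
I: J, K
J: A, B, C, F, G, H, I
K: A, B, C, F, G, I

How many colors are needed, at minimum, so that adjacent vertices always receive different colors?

2

I and K are adjacent, so at least 2 colors are needed.
2 colors suffice: color 1 → {D, E, J, K}; color 2 → {A, B, C, F, G, H, I}. Every edge joins two different colors.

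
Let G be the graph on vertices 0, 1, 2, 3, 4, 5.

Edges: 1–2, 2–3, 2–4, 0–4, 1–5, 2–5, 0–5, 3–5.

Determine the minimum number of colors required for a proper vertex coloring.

3

2, 3, 5 form a triangle, so at least 3 colors are needed.
3 colors suffice: color red → {0, 2}; color blue → {4, 5}; color green → {1, 3}. Every edge joins two different colors.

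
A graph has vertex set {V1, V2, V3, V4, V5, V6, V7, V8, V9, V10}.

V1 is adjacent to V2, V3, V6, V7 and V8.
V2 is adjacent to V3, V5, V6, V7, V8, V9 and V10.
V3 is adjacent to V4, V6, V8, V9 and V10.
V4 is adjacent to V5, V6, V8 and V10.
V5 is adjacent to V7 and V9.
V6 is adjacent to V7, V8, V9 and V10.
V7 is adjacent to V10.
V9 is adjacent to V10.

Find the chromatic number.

V1, V2, V3, V6, V8 are pairwise adjacent (a clique of size 5), so at least 5 colors are needed.
5 colors suffice: color red → {V5, V6}; color blue → {V2, V4}; color green → {V3, V7}; color yellow → {V8, V10}; color purple → {V1, V9}. Each edge has distinct colors on its endpoints.

5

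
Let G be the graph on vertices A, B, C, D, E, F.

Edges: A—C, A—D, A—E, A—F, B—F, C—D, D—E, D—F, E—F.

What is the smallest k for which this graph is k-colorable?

4

A, D, E, F form a clique, so at least 4 colors are needed.
A valid assignment using 4 colors: A=2, B=1, C=3, D=1, E=4, F=3. No two adjacent vertices share a color.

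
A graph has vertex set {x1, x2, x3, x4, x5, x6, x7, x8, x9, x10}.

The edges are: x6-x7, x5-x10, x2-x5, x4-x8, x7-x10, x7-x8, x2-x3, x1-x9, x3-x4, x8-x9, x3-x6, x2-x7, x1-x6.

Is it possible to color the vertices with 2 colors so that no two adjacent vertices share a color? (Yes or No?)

The cycle x8-x7-x2-x3-x4-x8 has odd length 5, so it cannot be 2-colored; at least 3 colors are needed.
So 2 colors are not enough.

No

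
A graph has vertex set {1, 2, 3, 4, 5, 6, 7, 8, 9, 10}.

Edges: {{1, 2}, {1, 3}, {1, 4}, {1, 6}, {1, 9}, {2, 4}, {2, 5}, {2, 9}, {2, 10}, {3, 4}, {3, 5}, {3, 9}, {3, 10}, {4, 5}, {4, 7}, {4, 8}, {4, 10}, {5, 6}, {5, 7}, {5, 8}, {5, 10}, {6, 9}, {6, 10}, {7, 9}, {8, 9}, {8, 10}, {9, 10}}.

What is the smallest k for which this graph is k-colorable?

4, 5, 8, 10 are pairwise adjacent (a clique of size 4), so at least 4 colors are needed.
4 colors suffice: color red → {1, 7, 10}; color blue → {5, 9}; color green → {4, 6}; color yellow → {2, 3, 8}. Every edge joins two different colors.

4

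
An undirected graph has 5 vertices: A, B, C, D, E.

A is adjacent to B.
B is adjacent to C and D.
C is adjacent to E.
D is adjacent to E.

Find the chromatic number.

D and E are adjacent, so at least 2 colors are needed.
2 colors suffice: color red → {B, E}; color blue → {A, C, D}. Every edge joins two different colors.

2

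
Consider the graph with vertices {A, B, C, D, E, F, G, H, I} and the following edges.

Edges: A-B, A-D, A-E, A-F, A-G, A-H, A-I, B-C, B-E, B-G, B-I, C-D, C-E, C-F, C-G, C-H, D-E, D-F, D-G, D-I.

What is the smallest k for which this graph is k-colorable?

3

A, B, I are mutually adjacent, so at least 3 colors are needed.
3 colors suffice: color red → {A, C}; color blue → {B, D, H}; color green → {E, F, G, I}. Each edge has distinct colors on its endpoints.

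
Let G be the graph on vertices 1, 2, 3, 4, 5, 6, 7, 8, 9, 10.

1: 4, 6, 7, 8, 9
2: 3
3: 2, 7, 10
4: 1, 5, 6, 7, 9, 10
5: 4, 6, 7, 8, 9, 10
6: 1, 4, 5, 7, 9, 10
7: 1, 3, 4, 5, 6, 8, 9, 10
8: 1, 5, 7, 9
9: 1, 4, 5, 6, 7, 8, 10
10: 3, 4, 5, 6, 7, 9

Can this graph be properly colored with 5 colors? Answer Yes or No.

4, 5, 6, 7, 9, 10 are mutually adjacent (a clique of size 6), so at least 6 colors are needed.
So 5 colors are not enough.

No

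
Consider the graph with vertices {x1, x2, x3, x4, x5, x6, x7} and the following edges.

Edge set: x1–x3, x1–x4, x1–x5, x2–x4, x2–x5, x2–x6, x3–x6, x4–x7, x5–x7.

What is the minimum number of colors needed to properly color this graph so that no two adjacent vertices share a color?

The cycle x6-x3-x1-x5-x2-x6 has odd length 5, so it cannot be 2-colored; at least 3 colors are needed.
3 colors suffice: color 1 → {x1, x2, x7}; color 2 → {x4, x5, x6}; color 3 → {x3}. No two adjacent vertices share a color.

3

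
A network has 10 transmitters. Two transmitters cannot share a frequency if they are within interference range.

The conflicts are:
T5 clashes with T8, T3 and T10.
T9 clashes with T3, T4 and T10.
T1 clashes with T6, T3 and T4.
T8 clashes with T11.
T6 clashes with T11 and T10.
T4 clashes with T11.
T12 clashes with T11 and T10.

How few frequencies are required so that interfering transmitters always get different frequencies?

The cycle T6-T11-T8-T5-T10-T6 has odd length 5, so it cannot be 2-colored; at least 3 frequencies are needed.
3 frequencies suffice: frequency 1 → {T3, T11, T10}; frequency 2 → {T5, T9, T1, T12}; frequency 3 → {T8, T6, T4}. No two conflicting transmitters share a frequency.

3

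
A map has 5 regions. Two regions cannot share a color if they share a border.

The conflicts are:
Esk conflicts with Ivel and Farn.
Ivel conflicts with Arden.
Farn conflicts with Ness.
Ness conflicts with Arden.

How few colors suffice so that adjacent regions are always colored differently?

The cycle Arden-Ivel-Esk-Farn-Ness-Arden has odd length 5, so it cannot be 2-colored; at least 3 colors are needed.
3 colors suffice: color 1 → {Esk, Ness}; color 2 → {Ivel, Farn}; color 3 → {Arden}. Each listed conflict is separated.

3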